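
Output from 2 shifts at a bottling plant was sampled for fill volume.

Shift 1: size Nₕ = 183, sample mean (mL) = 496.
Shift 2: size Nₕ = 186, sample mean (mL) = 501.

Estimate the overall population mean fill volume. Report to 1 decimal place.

498.5

x̄_st = (Σ Nₕx̄ₕ) / (Σ Nₕ) = (183·496 + 186·501) / 369
= 183954 / 369 = 498.520... → 498.5.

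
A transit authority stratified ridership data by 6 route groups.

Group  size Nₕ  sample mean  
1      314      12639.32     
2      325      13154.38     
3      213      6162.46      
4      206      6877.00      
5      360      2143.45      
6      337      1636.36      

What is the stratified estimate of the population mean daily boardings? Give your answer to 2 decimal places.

7006.43

N = 1755; weights Wₕ = Nₕ/N = (0.1789, 0.1852, 0.1214, 0.1174, 0.2051, 0.1920).
x̄_st = Σ Wₕ·x̄ₕ = 0.1789·12639.32 + 0.1852·13154.38 + 0.1214·6162.46 + 0.1174·6877.00 + 0.2051·2143.45 + 0.1920·1636.36 ≈ 7006.4281...
→ 7006.43.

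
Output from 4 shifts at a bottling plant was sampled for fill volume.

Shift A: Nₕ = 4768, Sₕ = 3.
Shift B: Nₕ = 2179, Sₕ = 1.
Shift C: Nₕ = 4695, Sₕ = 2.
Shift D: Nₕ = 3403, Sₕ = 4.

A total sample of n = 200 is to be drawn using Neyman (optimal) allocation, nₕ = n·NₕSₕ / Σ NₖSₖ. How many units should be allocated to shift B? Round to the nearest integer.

A: NₕSₕ = 4768·3 = 14304
B: NₕSₕ = 2179·1 = 2179
C: NₕSₕ = 4695·2 = 9390
D: NₕSₕ = 3403·4 = 13612
Σ NₕSₕ = 39485.
n_B = 200·2179/39485 = 11.037... → 11.

11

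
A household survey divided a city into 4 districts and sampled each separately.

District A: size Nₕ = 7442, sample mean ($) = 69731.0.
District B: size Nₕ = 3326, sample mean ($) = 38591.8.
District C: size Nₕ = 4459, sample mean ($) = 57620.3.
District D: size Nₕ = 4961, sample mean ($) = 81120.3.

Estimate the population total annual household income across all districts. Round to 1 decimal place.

1306661154.8

Population total = Σ Nₕ·x̄ₕ (each stratum's size times its mean).
7442·69731.0 + 3326·38591.8 + 4459·57620.3 + 4961·81120.3 = 518938102 + 128356326.8 + 256928917.7 + 402437808.3 = 1306661154.8.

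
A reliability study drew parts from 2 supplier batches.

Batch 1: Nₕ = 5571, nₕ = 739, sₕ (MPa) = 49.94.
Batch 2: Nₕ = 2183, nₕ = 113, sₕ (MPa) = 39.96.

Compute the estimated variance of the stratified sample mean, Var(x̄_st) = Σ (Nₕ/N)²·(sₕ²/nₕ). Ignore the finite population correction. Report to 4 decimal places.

N = 7754; Wₕ = Nₕ/N.
batch 1: (5571/7754)²·49.94²/739 = 1.7420771
batch 2: (2183/7754)²·39.96²/113 = 1.1200267
Sum = 2.8621038 → 2.8621.

2.8621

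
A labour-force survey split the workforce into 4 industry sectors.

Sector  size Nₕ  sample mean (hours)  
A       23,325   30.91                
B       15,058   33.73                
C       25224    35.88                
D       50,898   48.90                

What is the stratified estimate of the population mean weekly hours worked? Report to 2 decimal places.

40.37

N = 114505; weights Wₕ = Nₕ/N = (0.2037, 0.1315, 0.2203, 0.4445).
x̄_st = Σ Wₕ·x̄ₕ = 0.2037·30.91 + 0.1315·33.73 + 0.2203·35.88 + 0.4445·48.90 ≈ 40.3723...
→ 40.37.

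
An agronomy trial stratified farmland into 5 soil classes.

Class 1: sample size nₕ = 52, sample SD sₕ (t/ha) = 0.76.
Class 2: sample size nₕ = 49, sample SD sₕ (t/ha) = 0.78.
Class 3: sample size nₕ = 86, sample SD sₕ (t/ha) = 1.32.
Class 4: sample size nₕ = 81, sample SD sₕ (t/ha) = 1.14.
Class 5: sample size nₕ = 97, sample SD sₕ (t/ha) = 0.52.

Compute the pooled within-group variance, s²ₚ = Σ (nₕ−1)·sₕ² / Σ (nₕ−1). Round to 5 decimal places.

0.93525

Degrees of freedom: 51 + 48 + 85 + 80 + 96 = 360.
Σ(nₕ−1)sₕ² = 51·0.5776 + 48·0.6084 + 85·1.7424 + 80·1.2996 + 96·0.2704 = 336.6912.
s²ₚ = 336.6912 / 360 = 0.9352533... → 0.93525.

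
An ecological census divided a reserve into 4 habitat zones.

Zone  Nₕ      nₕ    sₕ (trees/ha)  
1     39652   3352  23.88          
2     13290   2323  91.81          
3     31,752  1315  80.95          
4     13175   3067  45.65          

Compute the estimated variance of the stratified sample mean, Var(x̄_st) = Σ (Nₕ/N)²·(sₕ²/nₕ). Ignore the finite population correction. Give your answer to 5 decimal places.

N = 97869. Term for each stratum: Wₕ²sₕ²/nₕ.
Var(x̄_st) = 0.02792573 + 0.06690991 + 0.52451731 + 0.01231342 = 0.63166637 → 0.63167.

0.63167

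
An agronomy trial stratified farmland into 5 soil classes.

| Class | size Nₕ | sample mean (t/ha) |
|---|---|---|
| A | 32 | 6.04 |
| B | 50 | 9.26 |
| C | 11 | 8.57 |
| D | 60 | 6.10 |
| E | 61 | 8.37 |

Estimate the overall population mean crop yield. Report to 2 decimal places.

N = 32 + 50 + 11 + 60 + 61 = 214.
Overall mean = Σ (Nₕ/N)·x̄ₕ — weight by population share, not a simple average.
Σ Nₕx̄ₕ = 32·6.04 + 50·9.26 + 11·8.57 + 60·6.10 + 61·8.37 = 193.28 + 463 + 94.27 + 366 + 510.57 = 1627.12.
Divide by N: 1627.12 / 214 = 7.6034... → 7.60.

7.60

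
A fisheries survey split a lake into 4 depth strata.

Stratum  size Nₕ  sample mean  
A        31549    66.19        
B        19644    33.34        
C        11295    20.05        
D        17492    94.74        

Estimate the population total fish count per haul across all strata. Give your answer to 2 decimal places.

Population total = Σ Nₕ·x̄ₕ (each stratum's size times its mean).
31549·66.19 + 19644·33.34 + 11295·20.05 + 17492·94.74 = 2088228.31 + 654930.96 + 226464.75 + 1657192.08 = 4626816.10.

4626816.10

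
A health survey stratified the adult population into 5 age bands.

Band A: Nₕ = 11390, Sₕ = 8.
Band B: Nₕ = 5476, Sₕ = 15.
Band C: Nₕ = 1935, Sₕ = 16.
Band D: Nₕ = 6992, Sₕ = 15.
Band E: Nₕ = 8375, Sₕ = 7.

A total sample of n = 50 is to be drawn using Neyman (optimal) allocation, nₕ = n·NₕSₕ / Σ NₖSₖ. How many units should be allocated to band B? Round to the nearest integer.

Σ NₕSₕ = 11390·8 + 5476·15 + 1935·16 + 6992·15 + 8375·7 = 367725.
Share for B: 82140/367725 = 0.22337.
n_B = 50 × 0.22337 = 11.169... → 11.

11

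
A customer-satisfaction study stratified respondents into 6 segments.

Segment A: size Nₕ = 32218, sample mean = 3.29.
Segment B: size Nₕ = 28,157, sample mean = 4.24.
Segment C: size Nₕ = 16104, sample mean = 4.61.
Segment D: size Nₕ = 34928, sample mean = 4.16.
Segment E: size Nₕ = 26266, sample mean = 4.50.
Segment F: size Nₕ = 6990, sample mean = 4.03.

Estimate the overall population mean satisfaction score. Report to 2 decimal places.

N = 32218 + 28157 + 16104 + 34928 + 26266 + 6990 = 144663.
Overall mean = Σ (Nₕ/N)·x̄ₕ — weight by population share, not a simple average.
Σ Nₕx̄ₕ = 32218·3.29 + 28157·4.24 + 16104·4.61 + 34928·4.16 + 26266·4.50 + 6990·4.03 = 105997.22 + 119385.68 + 74239.44 + 145300.48 + 118197 + 28169.7 = 591289.52.
Divide by N: 591289.52 / 144663 = 4.0874... → 4.09.

4.09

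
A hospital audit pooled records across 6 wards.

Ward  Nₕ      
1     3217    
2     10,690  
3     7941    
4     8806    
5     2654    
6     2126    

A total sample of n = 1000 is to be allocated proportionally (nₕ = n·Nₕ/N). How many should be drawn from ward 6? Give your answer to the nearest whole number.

60

Share of ward 6 = 2126/35434 = 0.06000.
Allocate 1000 × 0.06000 = 59.999... → 60.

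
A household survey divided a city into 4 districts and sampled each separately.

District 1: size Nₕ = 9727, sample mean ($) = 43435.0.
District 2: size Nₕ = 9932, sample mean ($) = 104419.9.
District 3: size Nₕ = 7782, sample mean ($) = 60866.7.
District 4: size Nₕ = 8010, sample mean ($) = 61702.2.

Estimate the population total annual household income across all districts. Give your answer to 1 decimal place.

1: 9727·43435.0 = 422492245
2: 9932·104419.9 = 1037098446.8
3: 7782·60866.7 = 473664659.4
4: 8010·61702.2 = 494234622
τ̂ = Σ Nₕx̄ₕ = 2427489973.2.

2427489973.2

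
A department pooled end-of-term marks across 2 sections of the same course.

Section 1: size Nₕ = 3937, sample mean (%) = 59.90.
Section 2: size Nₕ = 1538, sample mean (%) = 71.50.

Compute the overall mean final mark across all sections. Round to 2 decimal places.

x̄_st = (Σ Nₕx̄ₕ) / (Σ Nₕ) = (3937·59.90 + 1538·71.50) / 5475
= 345793.3 / 5475 = 63.1586... → 63.16.

63.16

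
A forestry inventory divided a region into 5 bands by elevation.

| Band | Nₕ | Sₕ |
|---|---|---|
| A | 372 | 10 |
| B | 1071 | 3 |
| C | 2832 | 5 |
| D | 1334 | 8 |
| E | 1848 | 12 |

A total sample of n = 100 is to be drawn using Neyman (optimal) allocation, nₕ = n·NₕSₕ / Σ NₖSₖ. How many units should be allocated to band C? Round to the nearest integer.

26

Σ NₕSₕ = 372·10 + 1071·3 + 2832·5 + 1334·8 + 1848·12 = 53941.
Share for C: 14160/53941 = 0.26251.
n_C = 100 × 0.26251 = 26.251... → 26.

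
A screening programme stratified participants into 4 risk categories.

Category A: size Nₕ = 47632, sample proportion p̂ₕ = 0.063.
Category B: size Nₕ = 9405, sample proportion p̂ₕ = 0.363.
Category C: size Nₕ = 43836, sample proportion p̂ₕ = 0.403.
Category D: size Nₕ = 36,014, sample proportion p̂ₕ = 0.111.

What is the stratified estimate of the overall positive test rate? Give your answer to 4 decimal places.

N = 47632 + 9405 + 43836 + 36014 = 136887.
Overall proportion = Σ (Nₕ/N)·p̂ₕ.
Σ Nₕp̂ₕ = 3000.816 + 3414.015 + 17665.908 + 3997.554 = 28078.293.
28078.293 / 136887 = 0.205120... → 0.2051.

0.2051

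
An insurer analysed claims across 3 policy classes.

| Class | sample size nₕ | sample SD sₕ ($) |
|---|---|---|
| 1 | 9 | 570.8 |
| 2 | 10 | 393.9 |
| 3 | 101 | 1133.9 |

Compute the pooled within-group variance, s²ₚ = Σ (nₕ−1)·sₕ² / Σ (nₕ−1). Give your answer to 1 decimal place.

1133126.8

1: (9−1)·570.8² = 8·325812.64 = 2606501.12
2: (10−1)·393.9² = 9·155157.21 = 1396414.89
3: (101−1)·1133.9² = 100·1285729.21 = 128572921
Numerator = 132575837.01; denominator = Σ(nₕ−1) = 117.
s²ₚ = 132575837.01/117 = 1133126.812... → 1133126.8.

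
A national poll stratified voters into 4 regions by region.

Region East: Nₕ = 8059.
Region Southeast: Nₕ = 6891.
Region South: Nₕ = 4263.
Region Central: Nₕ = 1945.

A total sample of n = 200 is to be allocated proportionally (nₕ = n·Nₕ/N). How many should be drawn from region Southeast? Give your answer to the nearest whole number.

Share of region Southeast = 6891/21158 = 0.32569.
Allocate 200 × 0.32569 = 65.138... → 65.

65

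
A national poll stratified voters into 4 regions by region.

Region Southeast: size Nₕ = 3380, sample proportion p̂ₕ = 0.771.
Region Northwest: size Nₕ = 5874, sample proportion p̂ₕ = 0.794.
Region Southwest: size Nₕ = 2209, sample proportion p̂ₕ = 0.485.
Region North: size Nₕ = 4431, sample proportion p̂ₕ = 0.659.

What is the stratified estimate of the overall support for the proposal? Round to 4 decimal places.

N = 3380 + 5874 + 2209 + 4431 = 15894.
Overall proportion = Σ (Nₕ/N)·p̂ₕ.
Σ Nₕp̂ₕ = 2605.98 + 4663.956 + 1071.365 + 2920.029 = 11261.33.
11261.33 / 15894 = 0.708527... → 0.7085.

0.7085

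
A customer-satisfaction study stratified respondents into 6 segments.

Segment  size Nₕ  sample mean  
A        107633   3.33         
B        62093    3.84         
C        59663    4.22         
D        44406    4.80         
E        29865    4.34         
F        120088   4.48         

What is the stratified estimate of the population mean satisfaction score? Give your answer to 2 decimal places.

4.08

x̄_st = (Σ Nₕx̄ₕ) / (Σ Nₕ) = (107633·3.33 + 62093·3.84 + 59663·4.22 + 44406·4.80 + 29865·4.34 + 120088·4.48) / 423748
= 1729390.01 / 423748 = 4.0812... → 4.08.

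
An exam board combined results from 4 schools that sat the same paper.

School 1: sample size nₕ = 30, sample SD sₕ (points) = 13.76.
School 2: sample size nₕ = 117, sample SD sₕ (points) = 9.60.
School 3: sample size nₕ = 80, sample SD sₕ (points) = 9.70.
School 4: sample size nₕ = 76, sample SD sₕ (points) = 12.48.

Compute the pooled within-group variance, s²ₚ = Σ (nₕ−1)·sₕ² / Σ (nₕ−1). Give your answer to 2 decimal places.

Degrees of freedom: 29 + 116 + 79 + 75 = 299.
Σ(nₕ−1)sₕ² = 29·189.3376 + 116·92.16 + 79·94.09 + 75·155.7504 = 35295.7404.
s²ₚ = 35295.7404 / 299 = 118.0460... → 118.05.

118.05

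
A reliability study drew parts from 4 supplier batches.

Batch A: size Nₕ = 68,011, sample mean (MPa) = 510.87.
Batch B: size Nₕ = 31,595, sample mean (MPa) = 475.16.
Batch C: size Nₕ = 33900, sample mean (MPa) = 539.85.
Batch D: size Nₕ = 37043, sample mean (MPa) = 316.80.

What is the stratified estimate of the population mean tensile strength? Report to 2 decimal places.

N = 170549; weights Wₕ = Nₕ/N = (0.3988, 0.1853, 0.1988, 0.2172).
x̄_st = Σ Wₕ·x̄ₕ = 0.3988·510.87 + 0.1853·475.16 + 0.1988·539.85 + 0.2172·316.80 ≈ 467.8632...
→ 467.86.

467.86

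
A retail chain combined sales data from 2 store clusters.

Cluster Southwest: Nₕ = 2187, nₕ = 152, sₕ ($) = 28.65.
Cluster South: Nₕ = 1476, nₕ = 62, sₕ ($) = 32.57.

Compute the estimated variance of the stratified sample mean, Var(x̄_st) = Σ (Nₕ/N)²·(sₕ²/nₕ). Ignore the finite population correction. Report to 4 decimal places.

N = 3663; Wₕ = Nₕ/N.
cluster Southwest: (2187/3663)²·28.65²/152 = 1.9249941
cluster South: (1476/3663)²·32.57²/62 = 2.7780669
Sum = 4.7030610 → 4.7031.

4.7031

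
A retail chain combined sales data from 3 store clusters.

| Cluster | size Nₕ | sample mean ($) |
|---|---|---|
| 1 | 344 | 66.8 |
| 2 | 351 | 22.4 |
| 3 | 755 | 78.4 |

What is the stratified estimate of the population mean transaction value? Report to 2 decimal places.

x̄_st = (Σ Nₕx̄ₕ) / (Σ Nₕ) = (344·66.8 + 351·22.4 + 755·78.4) / 1450
= 90033.6 / 1450 = 62.0921... → 62.09.

62.09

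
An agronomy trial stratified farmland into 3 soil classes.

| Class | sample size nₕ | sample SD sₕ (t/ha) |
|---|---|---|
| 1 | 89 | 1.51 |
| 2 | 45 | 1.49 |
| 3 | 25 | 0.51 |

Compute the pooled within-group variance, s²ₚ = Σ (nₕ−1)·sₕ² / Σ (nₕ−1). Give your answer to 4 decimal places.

Degrees of freedom: 88 + 44 + 24 = 156.
Σ(nₕ−1)sₕ² = 88·2.2801 + 44·2.2201 + 24·0.2601 = 304.5756.
s²ₚ = 304.5756 / 156 = 1.952408... → 1.9524.

1.9524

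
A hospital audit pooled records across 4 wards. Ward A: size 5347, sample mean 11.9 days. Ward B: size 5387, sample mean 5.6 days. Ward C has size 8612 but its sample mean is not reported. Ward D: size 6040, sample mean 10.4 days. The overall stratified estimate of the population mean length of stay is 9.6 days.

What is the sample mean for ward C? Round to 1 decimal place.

10.1

N = 5347 + 5387 + 8612 + 6040 = 25386.
Overall total = μ·N = 9.6·25386 = 243705.6.
Subtract the known strata: 5347·11.9 + 5387·5.6 + 6040·10.4 = 156612.5.
Remaining total for ward C: 243705.6 − 156612.5 = 87093.1.
Divide by its size: 87093.1 / 8612 = 10.113... → 10.1.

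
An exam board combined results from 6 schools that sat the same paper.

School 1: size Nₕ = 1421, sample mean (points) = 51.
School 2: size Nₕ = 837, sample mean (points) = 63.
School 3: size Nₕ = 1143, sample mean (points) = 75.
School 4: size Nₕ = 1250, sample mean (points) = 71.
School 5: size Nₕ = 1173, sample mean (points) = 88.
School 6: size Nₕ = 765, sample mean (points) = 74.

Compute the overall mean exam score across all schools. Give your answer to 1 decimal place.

N = 1421 + 837 + 1143 + 1250 + 1173 + 765 = 6589.
The stratified mean weights each stratum mean by its population share Nₕ/N.
Σ Nₕx̄ₕ = 1421·51 + 837·63 + 1143·75 + 1250·71 + 1173·88 + 765·74 = 72471 + 52731 + 85725 + 88750 + 103224 + 56610 = 459511.
Divide by N: 459511 / 6589 = 69.739... → 69.7.

69.7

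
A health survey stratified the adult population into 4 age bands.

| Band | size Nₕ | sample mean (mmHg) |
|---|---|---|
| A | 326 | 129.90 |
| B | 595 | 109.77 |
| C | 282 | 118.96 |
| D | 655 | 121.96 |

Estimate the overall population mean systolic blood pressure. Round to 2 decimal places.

N = 1858; weights Wₕ = Nₕ/N = (0.1755, 0.3202, 0.1518, 0.3525).
x̄_st = Σ Wₕ·x̄ₕ = 0.1755·129.90 + 0.3202·109.77 + 0.1518·118.96 + 0.3525·121.96 ≈ 118.9941...
→ 118.99.

118.99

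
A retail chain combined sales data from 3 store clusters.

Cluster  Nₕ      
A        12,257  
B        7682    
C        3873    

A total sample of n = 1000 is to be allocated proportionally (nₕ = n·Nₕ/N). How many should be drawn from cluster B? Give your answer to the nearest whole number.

N = 12257 + 7682 + 3873 = 23812.
n_B = 1000·7682/23812 = 322.610... → 323.

323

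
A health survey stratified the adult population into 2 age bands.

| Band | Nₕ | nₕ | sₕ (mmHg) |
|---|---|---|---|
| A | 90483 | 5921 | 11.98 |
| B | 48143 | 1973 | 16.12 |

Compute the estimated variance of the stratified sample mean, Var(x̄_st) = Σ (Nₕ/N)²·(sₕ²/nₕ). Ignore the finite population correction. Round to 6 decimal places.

0.026211

N = 138626; Wₕ = Nₕ/N.
band A: (90483/138626)²·11.98²/5921 = 0.010326738
band B: (48143/138626)²·16.12²/1973 = 0.015884732
Sum = 0.026211471 → 0.026211.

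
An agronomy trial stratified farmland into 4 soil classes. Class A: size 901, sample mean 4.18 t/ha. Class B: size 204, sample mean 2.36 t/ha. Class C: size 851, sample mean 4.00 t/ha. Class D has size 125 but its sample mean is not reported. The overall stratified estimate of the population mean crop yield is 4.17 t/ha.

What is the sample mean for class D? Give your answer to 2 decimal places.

Σ Nₕx̄ₕ = N·μ, so 125·x̄_D = 2081·4.17 − (901·4.18 + 204·2.36 + 851·4.00).
= 8677.77 − 7651.62 = 1026.15.
x̄_D = 1026.15 / 125 = 8.2092 → 8.21.

8.21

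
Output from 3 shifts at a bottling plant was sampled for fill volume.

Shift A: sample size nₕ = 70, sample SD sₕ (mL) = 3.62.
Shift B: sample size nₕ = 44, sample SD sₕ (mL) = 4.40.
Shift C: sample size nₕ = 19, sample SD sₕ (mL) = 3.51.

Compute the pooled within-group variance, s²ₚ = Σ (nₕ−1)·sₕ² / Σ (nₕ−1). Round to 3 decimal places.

15.065

Degrees of freedom: 69 + 43 + 18 = 130.
Σ(nₕ−1)sₕ² = 69·13.1044 + 43·19.36 + 18·12.3201 = 1958.4454.
s²ₚ = 1958.4454 / 130 = 15.06496... → 15.065.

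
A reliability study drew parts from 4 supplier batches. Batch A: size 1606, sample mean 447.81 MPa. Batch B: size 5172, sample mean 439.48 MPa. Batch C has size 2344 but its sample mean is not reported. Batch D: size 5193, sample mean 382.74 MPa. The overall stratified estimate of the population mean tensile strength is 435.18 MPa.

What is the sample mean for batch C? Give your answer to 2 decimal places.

Σ Nₕx̄ₕ = N·μ, so 2344·x̄_C = 14315·435.18 − (1606·447.81 + 5172·439.48 + 5193·382.74).
= 6229601.7 − 4979742.24 = 1249859.46.
x̄_C = 1249859.46 / 2344 = 533.2165... → 533.22.

533.22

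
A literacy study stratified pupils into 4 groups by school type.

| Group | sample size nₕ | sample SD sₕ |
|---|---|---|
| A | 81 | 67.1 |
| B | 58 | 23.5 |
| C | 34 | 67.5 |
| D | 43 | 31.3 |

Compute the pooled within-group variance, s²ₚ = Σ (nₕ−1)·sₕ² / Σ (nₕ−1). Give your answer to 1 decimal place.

2750.8

A: (81−1)·67.1² = 80·4502.41 = 360192.8
B: (58−1)·23.5² = 57·552.25 = 31478.25
C: (34−1)·67.5² = 33·4556.25 = 150356.25
D: (43−1)·31.3² = 42·979.69 = 41146.98
Numerator = 583174.28; denominator = Σ(nₕ−1) = 212.
s²ₚ = 583174.28/212 = 2750.822... → 2750.8.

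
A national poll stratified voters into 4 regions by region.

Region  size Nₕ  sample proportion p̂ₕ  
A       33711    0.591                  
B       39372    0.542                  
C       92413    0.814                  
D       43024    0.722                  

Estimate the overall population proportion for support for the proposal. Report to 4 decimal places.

N = 33711 + 39372 + 92413 + 43024 = 208520.
Overall proportion = Σ (Nₕ/N)·p̂ₕ.
Σ Nₕp̂ₕ = 19923.201 + 21339.624 + 75224.182 + 31063.328 = 147550.335.
147550.335 / 208520 = 0.707608... → 0.7076.

0.7076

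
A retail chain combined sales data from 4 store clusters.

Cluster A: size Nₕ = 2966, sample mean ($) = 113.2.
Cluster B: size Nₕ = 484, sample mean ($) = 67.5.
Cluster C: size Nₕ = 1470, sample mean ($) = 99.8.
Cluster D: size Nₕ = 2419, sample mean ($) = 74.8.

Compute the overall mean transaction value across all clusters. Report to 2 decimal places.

N = 2966 + 484 + 1470 + 2419 = 7339.
The stratified mean weights each stratum mean by its population share Nₕ/N.
Σ Nₕx̄ₕ = 2966·113.2 + 484·67.5 + 1470·99.8 + 2419·74.8 = 335751.2 + 32670 + 146706 + 180941.2 = 696068.4.
Divide by N: 696068.4 / 7339 = 94.8451... → 94.85.

94.85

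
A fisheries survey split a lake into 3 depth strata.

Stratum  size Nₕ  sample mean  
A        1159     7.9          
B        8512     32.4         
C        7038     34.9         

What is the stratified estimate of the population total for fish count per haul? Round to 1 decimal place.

A: 1159·7.9 = 9156.1
B: 8512·32.4 = 275788.8
C: 7038·34.9 = 245626.2
τ̂ = Σ Nₕx̄ₕ = 530571.1.

530571.1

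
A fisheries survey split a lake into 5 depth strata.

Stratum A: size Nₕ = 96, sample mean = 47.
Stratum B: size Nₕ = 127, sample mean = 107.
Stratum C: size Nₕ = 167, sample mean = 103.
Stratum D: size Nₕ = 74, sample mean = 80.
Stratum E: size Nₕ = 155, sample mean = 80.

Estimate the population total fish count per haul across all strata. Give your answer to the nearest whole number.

Population total = Σ Nₕ·x̄ₕ (each stratum's size times its mean).
96·47 + 127·107 + 167·103 + 74·80 + 155·80 = 4512 + 13589 + 17201 + 5920 + 12400 = 53622.

53622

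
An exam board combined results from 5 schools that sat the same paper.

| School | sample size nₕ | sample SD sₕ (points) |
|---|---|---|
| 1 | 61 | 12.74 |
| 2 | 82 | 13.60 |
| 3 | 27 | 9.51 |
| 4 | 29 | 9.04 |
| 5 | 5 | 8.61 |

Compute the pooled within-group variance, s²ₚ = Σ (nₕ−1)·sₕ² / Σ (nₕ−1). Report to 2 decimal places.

Degrees of freedom: 60 + 81 + 26 + 28 + 4 = 199.
Σ(nₕ−1)sₕ² = 60·162.3076 + 81·184.96 + 26·90.4401 + 28·81.7216 + 4·74.1321 = 29656.3918.
s²ₚ = 29656.3918 / 199 = 149.0271... → 149.03.

149.03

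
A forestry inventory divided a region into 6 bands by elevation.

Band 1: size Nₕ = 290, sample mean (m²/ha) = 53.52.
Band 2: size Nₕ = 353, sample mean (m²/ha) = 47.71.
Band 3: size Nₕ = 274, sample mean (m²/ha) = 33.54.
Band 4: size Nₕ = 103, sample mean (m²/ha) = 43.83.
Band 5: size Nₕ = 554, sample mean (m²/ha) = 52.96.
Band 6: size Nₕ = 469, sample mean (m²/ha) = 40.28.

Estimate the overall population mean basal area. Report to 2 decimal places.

x̄_st = (Σ Nₕx̄ₕ) / (Σ Nₕ) = (290·53.52 + 353·47.71 + 274·33.54 + 103·43.83 + 554·52.96 + 469·40.28) / 2043
= 94298.04 / 2043 = 46.1567... → 46.16.

46.16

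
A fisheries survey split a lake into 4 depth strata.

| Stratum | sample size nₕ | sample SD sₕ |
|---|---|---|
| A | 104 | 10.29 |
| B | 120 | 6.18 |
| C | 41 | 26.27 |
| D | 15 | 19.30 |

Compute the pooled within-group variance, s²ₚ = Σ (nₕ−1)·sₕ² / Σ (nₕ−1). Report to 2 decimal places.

174.89

Degrees of freedom: 103 + 119 + 40 + 14 = 276.
Σ(nₕ−1)sₕ² = 103·105.8841 + 119·38.1924 + 40·690.1129 + 14·372.49 = 48270.3339.
s²ₚ = 48270.3339 / 276 = 174.8925... → 174.89.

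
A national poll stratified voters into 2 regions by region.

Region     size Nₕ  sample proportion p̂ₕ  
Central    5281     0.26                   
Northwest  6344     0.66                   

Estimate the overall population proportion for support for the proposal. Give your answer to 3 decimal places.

0.478

N = 5281 + 6344 = 11625.
Overall proportion = Σ (Nₕ/N)·p̂ₕ.
Σ Nₕp̂ₕ = 1373.06 + 4187.04 = 5560.1.
5560.1 / 11625 = 0.47829... → 0.478.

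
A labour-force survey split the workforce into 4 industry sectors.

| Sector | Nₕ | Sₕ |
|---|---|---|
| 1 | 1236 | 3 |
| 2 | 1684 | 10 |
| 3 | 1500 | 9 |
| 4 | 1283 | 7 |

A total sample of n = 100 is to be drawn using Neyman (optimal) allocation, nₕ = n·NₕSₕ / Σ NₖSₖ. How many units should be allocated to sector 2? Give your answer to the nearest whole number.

39

1: NₕSₕ = 1236·3 = 3708
2: NₕSₕ = 1684·10 = 16840
3: NₕSₕ = 1500·9 = 13500
4: NₕSₕ = 1283·7 = 8981
Σ NₕSₕ = 43029.
n_2 = 100·16840/43029 = 39.136... → 39.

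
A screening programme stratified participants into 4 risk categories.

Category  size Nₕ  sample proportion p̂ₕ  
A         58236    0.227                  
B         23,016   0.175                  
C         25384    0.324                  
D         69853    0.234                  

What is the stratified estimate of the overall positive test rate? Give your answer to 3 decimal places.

0.237

Wₕ = Nₕ/N with N = 176489: 0.3300, 0.1304, 0.1438, 0.3958.
p̂_st = 0.3300·0.227 + 0.1304·0.175 + 0.1438·0.324 + 0.3958·0.234 ≈ 0.23694... → 0.237.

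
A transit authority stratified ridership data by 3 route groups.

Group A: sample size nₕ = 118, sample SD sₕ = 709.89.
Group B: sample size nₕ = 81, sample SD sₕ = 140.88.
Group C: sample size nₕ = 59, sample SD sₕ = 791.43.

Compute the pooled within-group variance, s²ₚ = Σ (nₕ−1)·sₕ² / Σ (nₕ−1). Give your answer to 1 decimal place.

379914.4

Degrees of freedom: 117 + 80 + 58 = 255.
Σ(nₕ−1)sₕ² = 117·503943.8121 + 80·19847.1744 + 58·626361.4449 = 96878163.7719.
s²ₚ = 96878163.7719 / 255 = 379914.368... → 379914.4.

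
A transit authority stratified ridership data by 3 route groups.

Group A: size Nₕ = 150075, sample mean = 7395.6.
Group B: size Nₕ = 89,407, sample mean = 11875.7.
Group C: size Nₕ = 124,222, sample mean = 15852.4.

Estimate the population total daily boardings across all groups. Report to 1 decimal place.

4140882212.7

A: 150075·7395.6 = 1109894670
B: 89407·11875.7 = 1061770709.9
C: 124222·15852.4 = 1969216832.8
τ̂ = Σ Nₕx̄ₕ = 4140882212.7.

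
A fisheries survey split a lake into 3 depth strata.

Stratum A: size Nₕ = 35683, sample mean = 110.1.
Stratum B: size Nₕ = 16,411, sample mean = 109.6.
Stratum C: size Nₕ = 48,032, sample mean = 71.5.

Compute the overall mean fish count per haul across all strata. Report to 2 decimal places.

91.50

N = 35683 + 16411 + 48032 = 100126.
Weight each subgroup mean by Nₕ/N and sum.
Σ Nₕx̄ₕ = 35683·110.1 + 16411·109.6 + 48032·71.5 = 3928698.3 + 1798645.6 + 3434288 = 9161631.9.
Divide by N: 9161631.9 / 100126 = 91.5010... → 91.50.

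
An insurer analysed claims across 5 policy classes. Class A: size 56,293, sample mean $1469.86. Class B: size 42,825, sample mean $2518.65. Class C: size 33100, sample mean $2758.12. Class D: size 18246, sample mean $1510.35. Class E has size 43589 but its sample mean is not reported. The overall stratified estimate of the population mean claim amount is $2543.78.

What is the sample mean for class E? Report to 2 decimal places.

4225.21

N = 56293 + 42825 + 33100 + 18246 + 43589 = 194053.
Overall total = μ·N = 2543.78·194053 = 493628140.34.
Subtract the known strata: 56293·1469.86 + 42825·2518.65 + 33100·2758.12 + 18246·1510.35 = 309455633.33.
Remaining total for class E: 493628140.34 − 309455633.33 = 184172507.01.
Divide by its size: 184172507.01 / 43589 = 4225.2061... → 4225.21.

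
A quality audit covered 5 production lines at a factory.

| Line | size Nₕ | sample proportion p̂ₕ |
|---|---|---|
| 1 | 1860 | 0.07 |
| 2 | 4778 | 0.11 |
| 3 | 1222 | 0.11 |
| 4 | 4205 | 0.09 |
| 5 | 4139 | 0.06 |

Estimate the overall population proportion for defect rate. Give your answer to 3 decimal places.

0.087

Wₕ = Nₕ/N with N = 16204: 0.1148, 0.2949, 0.0754, 0.2595, 0.2554.
p̂_st = 0.1148·0.07 + 0.2949·0.11 + 0.0754·0.11 + 0.2595·0.09 + 0.2554·0.06 ≈ 0.08745... → 0.087.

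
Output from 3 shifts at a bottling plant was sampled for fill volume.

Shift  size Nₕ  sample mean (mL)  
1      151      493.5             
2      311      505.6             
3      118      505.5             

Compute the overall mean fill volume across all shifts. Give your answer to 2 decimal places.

N = 151 + 311 + 118 = 580.
Overall mean = Σ (Nₕ/N)·x̄ₕ — weight by population share, not a simple average.
Σ Nₕx̄ₕ = 151·493.5 + 311·505.6 + 118·505.5 = 74518.5 + 157241.6 + 59649 = 291409.1.
Divide by N: 291409.1 / 580 = 502.4295... → 502.43.

502.43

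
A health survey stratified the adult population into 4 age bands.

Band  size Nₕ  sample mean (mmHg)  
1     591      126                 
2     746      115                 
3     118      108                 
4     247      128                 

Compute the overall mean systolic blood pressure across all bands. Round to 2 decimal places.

N = 1702; weights Wₕ = Nₕ/N = (0.3472, 0.4383, 0.0693, 0.1451).
x̄_st = Σ Wₕ·x̄ₕ = 0.3472·126 + 0.4383·115 + 0.0693·108 + 0.1451·128 ≈ 120.2209...
→ 120.22.

120.22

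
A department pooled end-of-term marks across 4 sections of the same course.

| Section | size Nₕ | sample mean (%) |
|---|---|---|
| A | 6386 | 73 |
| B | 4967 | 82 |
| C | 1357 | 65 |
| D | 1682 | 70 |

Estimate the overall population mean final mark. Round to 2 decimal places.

N = 6386 + 4967 + 1357 + 1682 = 14392.
Weight each subgroup mean by Nₕ/N and sum.
Σ Nₕx̄ₕ = 6386·73 + 4967·82 + 1357·65 + 1682·70 = 466178 + 407294 + 88205 + 117740 = 1079417.
Divide by N: 1079417 / 14392 = 75.0012... → 75.00.

75.00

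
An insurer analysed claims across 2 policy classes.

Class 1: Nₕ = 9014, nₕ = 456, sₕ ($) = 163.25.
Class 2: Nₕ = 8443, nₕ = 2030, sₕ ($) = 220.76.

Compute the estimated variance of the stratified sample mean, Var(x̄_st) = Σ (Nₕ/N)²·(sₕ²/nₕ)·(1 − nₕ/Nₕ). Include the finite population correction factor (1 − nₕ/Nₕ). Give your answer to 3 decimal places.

N = 17457; Wₕ = Nₕ/N.
class 1: (9014/17457)²·163.25²/456·(1 − 456/9014) = 14.794223
class 2: (8443/17457)²·220.76²/2030·(1 − 2030/8443) = 4.265437
Sum = 19.059660 → 19.060.

19.060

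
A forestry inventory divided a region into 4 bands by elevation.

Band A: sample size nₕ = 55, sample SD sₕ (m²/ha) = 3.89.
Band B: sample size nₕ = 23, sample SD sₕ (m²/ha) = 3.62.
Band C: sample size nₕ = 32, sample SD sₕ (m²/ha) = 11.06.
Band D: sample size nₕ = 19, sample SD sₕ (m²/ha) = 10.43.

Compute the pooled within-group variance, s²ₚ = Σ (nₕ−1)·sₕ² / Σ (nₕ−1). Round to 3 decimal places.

54.845

A: (55−1)·3.89² = 54·15.1321 = 817.1334
B: (23−1)·3.62² = 22·13.1044 = 288.2968
C: (32−1)·11.06² = 31·122.3236 = 3792.0316
D: (19−1)·10.43² = 18·108.7849 = 1958.1282
Numerator = 6855.59; denominator = Σ(nₕ−1) = 125.
s²ₚ = 6855.59/125 = 54.84472 → 54.845.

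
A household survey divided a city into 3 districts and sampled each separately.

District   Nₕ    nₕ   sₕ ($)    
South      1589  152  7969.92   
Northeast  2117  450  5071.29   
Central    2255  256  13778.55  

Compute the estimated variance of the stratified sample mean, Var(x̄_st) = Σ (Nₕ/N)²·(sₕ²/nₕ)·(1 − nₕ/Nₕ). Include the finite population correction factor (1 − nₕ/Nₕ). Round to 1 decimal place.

126607.9

N = 5961; Wₕ = Nₕ/N.
district South: (1589/5961)²·7969.92²/152·(1 − 152/1589) = 26853.8623
district Northeast: (2117/5961)²·5071.29²/450·(1 − 450/2117) = 5676.0027
district Central: (2255/5961)²·13778.55²/256·(1 − 256/2255) = 94078.0191
Sum = 126607.8841 → 126607.9.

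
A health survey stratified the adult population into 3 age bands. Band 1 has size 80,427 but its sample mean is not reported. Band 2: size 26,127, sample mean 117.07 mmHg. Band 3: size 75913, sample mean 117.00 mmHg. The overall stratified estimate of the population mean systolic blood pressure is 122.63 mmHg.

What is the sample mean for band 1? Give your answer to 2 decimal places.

N = 80427 + 26127 + 75913 = 182467.
Overall total = μ·N = 122.63·182467 = 22375928.21.
Subtract the known strata: 26127·117.07 + 75913·117.00 = 11940508.89.
Remaining total for band 1: 22375928.21 − 11940508.89 = 10435419.32.
Divide by its size: 10435419.32 / 80427 = 129.7502... → 129.75.

129.75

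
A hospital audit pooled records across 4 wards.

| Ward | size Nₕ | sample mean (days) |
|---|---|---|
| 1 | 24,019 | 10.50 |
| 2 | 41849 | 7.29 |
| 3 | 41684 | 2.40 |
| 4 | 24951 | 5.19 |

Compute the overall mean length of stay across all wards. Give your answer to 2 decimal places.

x̄_st = (Σ Nₕx̄ₕ) / (Σ Nₕ) = (24019·10.50 + 41849·7.29 + 41684·2.40 + 24951·5.19) / 132503
= 786816 / 132503 = 5.9381... → 5.94.

5.94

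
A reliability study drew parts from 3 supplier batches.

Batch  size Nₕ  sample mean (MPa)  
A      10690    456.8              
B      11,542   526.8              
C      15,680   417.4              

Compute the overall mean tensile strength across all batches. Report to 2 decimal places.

461.82

x̄_st = (Σ Nₕx̄ₕ) / (Σ Nₕ) = (10690·456.8 + 11542·526.8 + 15680·417.4) / 37912
= 17508349.6 / 37912 = 461.8155... → 461.82.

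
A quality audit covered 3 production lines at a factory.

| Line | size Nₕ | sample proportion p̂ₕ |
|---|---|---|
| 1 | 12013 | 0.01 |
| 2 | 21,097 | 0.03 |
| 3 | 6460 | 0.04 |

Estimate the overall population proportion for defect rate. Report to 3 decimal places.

N = 12013 + 21097 + 6460 = 39570.
Overall proportion = Σ (Nₕ/N)·p̂ₕ.
Σ Nₕp̂ₕ = 120.13 + 632.91 + 258.4 = 1011.44.
1011.44 / 39570 = 0.02556... → 0.026.

0.026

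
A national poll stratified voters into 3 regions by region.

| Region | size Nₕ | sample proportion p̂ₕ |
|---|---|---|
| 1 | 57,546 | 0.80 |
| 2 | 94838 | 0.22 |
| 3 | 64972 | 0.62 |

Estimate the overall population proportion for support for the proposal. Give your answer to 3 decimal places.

Wₕ = Nₕ/N with N = 217356: 0.2648, 0.4363, 0.2989.
p̂_st = 0.2648·0.80 + 0.4363·0.22 + 0.2989·0.62 ≈ 0.49313... → 0.493.

0.493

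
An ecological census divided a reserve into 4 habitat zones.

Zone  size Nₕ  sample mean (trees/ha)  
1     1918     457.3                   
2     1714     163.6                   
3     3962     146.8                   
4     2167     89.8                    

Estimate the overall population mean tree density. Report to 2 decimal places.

198.11

N = 1918 + 1714 + 3962 + 2167 = 9761.
Overall mean = Σ (Nₕ/N)·x̄ₕ — weight by population share, not a simple average.
Σ Nₕx̄ₕ = 1918·457.3 + 1714·163.6 + 3962·146.8 + 2167·89.8 = 877101.4 + 280410.4 + 581621.6 + 194596.6 = 1933730.
Divide by N: 1933730 / 9761 = 198.1078... → 198.11.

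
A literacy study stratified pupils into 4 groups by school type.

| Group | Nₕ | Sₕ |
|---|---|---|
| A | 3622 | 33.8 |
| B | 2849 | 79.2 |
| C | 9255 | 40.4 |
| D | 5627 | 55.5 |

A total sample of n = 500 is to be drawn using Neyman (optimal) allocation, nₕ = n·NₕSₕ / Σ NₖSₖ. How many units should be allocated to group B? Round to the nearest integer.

109

A: NₕSₕ = 3622·33.8 = 122423.6
B: NₕSₕ = 2849·79.2 = 225640.8
C: NₕSₕ = 9255·40.4 = 373902
D: NₕSₕ = 5627·55.5 = 312298.5
Σ NₕSₕ = 1034264.9.
n_B = 500·225640.8/1034264.9 = 109.083... → 109.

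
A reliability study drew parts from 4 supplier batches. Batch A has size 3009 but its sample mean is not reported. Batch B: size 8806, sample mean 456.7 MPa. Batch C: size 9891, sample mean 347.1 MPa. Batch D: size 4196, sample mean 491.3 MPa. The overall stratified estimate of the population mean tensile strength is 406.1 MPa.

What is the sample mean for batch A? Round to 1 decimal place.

333.1

Σ Nₕx̄ₕ = N·μ, so 3009·x̄_A = 25902·406.1 − (8806·456.7 + 9891·347.1 + 4196·491.3).
= 10518802.2 − 9516361.1 = 1002441.1.
x̄_A = 1002441.1 / 3009 = 333.148... → 333.1.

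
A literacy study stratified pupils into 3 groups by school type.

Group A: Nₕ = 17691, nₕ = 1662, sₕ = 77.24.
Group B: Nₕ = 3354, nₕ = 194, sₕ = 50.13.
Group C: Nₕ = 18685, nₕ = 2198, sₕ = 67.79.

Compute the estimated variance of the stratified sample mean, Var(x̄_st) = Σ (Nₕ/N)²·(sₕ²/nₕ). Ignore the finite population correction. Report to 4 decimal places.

1.2665

N = 39730; Wₕ = Nₕ/N.
group A: (17691/39730)²·77.24²/1662 = 0.7117396
group B: (3354/39730)²·50.13²/194 = 0.0923172
group C: (18685/39730)²·67.79²/2198 = 0.4624371
Sum = 1.2664939 → 1.2665.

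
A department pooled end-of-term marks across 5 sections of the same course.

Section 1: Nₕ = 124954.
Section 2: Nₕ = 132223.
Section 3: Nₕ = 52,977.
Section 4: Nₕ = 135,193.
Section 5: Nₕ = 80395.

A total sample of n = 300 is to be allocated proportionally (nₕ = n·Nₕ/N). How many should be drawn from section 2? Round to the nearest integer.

75

Share of section 2 = 132223/525742 = 0.25150.
Allocate 300 × 0.25150 = 75.449... → 75.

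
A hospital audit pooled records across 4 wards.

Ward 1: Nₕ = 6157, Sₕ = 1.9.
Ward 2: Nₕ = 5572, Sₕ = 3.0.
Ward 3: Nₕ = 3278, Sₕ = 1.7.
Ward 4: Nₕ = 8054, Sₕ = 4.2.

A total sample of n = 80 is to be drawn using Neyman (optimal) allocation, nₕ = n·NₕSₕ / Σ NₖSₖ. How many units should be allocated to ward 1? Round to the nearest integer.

14

1: NₕSₕ = 6157·1.9 = 11698.3
2: NₕSₕ = 5572·3.0 = 16716
3: NₕSₕ = 3278·1.7 = 5572.6
4: NₕSₕ = 8054·4.2 = 33826.8
Σ NₕSₕ = 67813.7.
n_1 = 80·11698.3/67813.7 = 13.801... → 14.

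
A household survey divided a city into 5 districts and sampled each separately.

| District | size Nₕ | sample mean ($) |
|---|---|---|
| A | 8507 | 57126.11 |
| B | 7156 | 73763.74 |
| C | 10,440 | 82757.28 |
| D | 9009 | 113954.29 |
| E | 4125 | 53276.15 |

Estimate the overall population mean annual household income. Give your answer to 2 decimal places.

x̄_st = (Σ Nₕx̄ₕ) / (Σ Nₕ) = (8507·57126.11 + 7156·73763.74 + 10440·82757.28 + 9009·113954.29 + 4125·53276.15) / 39237
= 3124189461.77 / 39237 = 79623.5559... → 79623.56.

79623.56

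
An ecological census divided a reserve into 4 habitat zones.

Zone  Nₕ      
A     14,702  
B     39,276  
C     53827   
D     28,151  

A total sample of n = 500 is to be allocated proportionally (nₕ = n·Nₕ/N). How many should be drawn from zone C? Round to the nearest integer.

N = 14702 + 39276 + 53827 + 28151 = 135956.
n_C = 500·53827/135956 = 197.957... → 198.

198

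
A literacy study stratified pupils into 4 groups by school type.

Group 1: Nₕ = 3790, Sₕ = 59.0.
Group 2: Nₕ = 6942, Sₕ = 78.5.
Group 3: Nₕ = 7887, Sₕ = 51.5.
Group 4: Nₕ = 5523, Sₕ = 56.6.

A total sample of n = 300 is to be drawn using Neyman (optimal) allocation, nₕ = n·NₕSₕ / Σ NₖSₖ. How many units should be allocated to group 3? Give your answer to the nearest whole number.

82

Σ NₕSₕ = 3790·59.0 + 6942·78.5 + 7887·51.5 + 5523·56.6 = 1487339.3.
Share for 3: 406180.5/1487339.3 = 0.27309.
n_3 = 300 × 0.27309 = 81.928... → 82.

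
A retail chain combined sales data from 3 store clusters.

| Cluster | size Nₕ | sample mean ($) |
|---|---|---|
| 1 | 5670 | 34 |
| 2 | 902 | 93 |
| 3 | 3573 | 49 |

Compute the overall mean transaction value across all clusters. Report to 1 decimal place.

N = 5670 + 902 + 3573 = 10145.
The stratified mean weights each stratum mean by its population share Nₕ/N.
Σ Nₕx̄ₕ = 5670·34 + 902·93 + 3573·49 = 192780 + 83886 + 175077 = 451743.
Divide by N: 451743 / 10145 = 44.529... → 44.5.

44.5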